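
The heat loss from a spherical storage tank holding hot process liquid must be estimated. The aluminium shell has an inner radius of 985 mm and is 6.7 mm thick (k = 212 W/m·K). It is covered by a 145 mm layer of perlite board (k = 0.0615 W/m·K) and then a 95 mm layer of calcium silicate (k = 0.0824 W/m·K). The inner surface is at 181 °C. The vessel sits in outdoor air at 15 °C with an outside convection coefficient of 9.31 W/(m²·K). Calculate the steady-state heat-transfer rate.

Q ≈ 699 W

For a spherical shell R = (1/r₁ − 1/r₂)/(4πk); film R = 1/(h·4πr²). In series:
R_aluminium shell = (1/0.985 − 1/0.9917)/(4π×212) = 2.575×10^-6 K/W
R_perlite board = (1/0.9917 − 1/1.1367)/(4π×0.0615) = 0.1664 K/W
R_calcium silicate = (1/1.1367 − 1/1.2317)/(4π×0.0824) = 0.06553 K/W
R_outer film = 1/(h·4πr_o²) = 1/(9.31×4π×1.2317²) = 0.005634 K/W
R_total = 0.2376 K/W
Q = ΔT/R_total = 166/0.2376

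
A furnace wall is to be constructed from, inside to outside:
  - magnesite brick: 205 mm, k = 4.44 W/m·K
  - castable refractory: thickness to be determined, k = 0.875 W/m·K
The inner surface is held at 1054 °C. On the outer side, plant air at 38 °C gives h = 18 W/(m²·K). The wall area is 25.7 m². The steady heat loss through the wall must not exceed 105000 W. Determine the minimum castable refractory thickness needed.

Treating each layer as a thermal resistance in series:
R_magnesite brick = L/(kA) = 0.205/(4.44×25.7) = 0.001797 K/W
R_outer film = 1/(h_o·A) = 1/(18×25.7) = 0.002162 K/W
Sum of the known resistances R_other = 0.003958 K/W
Required total resistance R_tot = ΔT/Q_allow = 1016/105000 = 0.009676 K/W
R_castable refractory = R_tot − R_other = 0.005718 K/W
L = R·k·A = 0.005718×0.875×25.7

L ≈ 129 mm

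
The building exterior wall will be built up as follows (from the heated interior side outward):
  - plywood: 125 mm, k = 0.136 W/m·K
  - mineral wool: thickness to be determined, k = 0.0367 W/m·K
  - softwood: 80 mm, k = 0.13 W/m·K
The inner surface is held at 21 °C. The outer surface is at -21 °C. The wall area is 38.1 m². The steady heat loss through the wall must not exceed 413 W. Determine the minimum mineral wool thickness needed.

Thermal resistances in series:
R_plywood = L/(kA) = 0.125/(0.136×38.1) = 0.02412 K/W
R_softwood = L/(kA) = 0.08/(0.13×38.1) = 0.01615 K/W
Sum of the known resistances R_other = 0.04028 K/W
Required total resistance R_tot = ΔT/Q_allow = 42/413 = 0.1017 K/W
R_mineral wool = R_tot − R_other = 0.06142 K/W
L = R·k·A = 0.06142×0.0367×38.1

L ≈ 85.9 mm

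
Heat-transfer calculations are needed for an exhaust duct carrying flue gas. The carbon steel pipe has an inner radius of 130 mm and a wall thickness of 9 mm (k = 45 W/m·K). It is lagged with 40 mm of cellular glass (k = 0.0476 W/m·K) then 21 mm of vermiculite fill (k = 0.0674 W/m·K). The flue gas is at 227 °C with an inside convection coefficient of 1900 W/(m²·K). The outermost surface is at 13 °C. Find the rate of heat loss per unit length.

q′ ≈ 193 W/m

Per-layer cylindrical resistances, series-summed:
R_inner film = 1/(h_i·2πr₁L) = 1/(1900×2π×0.13×1) = 6.444×10^-4 K/W
R_carbon steel pipe wall = ln(139/130)/(2π×45×1) = 2.367×10^-4 K/W
R_cellular glass = ln(179/139)/(2π×0.0476×1) = 0.8456 K/W
R_vermiculite fill = ln(200/179)/(2π×0.0674×1) = 0.2619 K/W
R_total = 1.108 K/W
Q = ΔT/R_total = 214/1.108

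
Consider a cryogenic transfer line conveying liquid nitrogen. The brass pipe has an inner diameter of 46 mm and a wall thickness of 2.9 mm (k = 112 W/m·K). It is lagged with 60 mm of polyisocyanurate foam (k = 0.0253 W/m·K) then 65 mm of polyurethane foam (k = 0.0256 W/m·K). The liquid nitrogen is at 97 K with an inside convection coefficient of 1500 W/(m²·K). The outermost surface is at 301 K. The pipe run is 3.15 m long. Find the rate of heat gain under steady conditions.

Q ≈ 58.2 W

Per-layer cylindrical resistances, series-summed:
R_inner film = 1/(h_i·2πr₁L) = 1/(1500×2π×0.023×3.15) = 0.001465 K/W
R_brass pipe wall = ln(25.9/23)/(2π×112×3.15) = 5.357×10^-5 K/W
R_polyisocyanurate foam = ln(85.9/25.9)/(2π×0.0253×3.15) = 2.394 K/W
R_polyurethane foam = ln(150.9/85.9)/(2π×0.0256×3.15) = 1.112 K/W
R_total = 3.508 K/W
Q = ΔT/R_total = 204/3.508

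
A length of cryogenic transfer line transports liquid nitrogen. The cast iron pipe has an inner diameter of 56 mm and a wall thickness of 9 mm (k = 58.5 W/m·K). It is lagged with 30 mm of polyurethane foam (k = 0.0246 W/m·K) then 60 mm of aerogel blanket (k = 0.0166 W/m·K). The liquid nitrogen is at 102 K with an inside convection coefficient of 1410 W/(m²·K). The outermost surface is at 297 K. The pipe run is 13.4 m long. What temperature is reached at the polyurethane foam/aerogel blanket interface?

T ≈ 177 K

For a radial system each layer contributes R = ln(r_out/r_in)/(2πkL); films add R = 1/(hA).
R_inner film = 1/(h_i·2πr₁L) = 1/(1410×2π×0.028×13.4) = 3.008×10^-4 K/W
R_cast iron pipe wall = ln(37/28)/(2π×58.5×13.4) = 5.659×10^-5 K/W
R_polyurethane foam = ln(67/37)/(2π×0.0246×13.4) = 0.2867 K/W
R_aerogel blanket = ln(127/67)/(2π×0.0166×13.4) = 0.4576 K/W
R_total = 0.7446 K/W
Q = ΔT/R_total = 195/0.7446
Q = 262 W
T_interface = T_inner + Q·ΣR(inner→interface) = 102 + 262×0.287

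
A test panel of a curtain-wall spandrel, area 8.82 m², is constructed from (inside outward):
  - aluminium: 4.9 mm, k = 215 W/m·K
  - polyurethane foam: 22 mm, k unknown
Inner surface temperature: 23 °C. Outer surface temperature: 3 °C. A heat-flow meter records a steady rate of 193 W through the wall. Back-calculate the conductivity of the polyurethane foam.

Model the wall as resistances in series:
R_aluminium = L/(kA) = 0.0049/(215×8.82) = 2.584×10^-6 K/W
Sum of known resistances R_other = 2.584×10^-6 K/W
Total R = ΔT/Q = 20/193 = 0.1036 K/W
R_polyurethane foam = R_total − R_other = 0.1036 K/W
k = L/(R·A) = 0.022/(0.1036×8.82)

k ≈ 0.0241 W/(m·K)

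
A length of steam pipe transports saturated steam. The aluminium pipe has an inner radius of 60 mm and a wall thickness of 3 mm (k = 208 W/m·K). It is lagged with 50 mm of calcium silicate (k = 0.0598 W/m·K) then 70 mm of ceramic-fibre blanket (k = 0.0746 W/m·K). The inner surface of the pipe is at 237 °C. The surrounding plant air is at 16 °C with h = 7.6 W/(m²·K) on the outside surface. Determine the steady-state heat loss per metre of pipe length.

Radial resistances (cylindrical: R_cond = ln(r_o/r_i)/(2πkL), R_conv = 1/(h·2πrL)):
R_aluminium pipe wall = ln(63/60)/(2π×208×1) = 3.733×10^-5 K/W
R_calcium silicate = ln(113/63)/(2π×0.0598×1) = 1.555 K/W
R_ceramic-fibre blanket = ln(183/113)/(2π×0.0746×1) = 1.029 K/W
R_outer film = 1/(h_o·2πr_oL) = 1/(7.6×2π×0.183×1) = 0.1144 K/W
R_total = 2.698 K/W
Q = ΔT/R_total = 221/2.698

q′ ≈ 81.9 W/m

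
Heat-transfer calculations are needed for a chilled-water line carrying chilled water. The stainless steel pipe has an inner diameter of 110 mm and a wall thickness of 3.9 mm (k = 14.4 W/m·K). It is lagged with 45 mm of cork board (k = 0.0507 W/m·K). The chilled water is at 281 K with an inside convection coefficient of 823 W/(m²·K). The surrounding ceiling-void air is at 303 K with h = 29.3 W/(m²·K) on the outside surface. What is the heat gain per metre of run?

Treating each annulus and film as a series resistance:
R_inner film = 1/(h_i·2πr₁L) = 1/(823×2π×0.055×1) = 0.003516 K/W
R_stainless steel pipe wall = ln(58.9/55)/(2π×14.4×1) = 7.572×10^-4 K/W
R_cork board = ln(103.9/58.9)/(2π×0.0507×1) = 1.782 K/W
R_outer film = 1/(h_o·2πr_oL) = 1/(29.3×2π×0.1039×1) = 0.05228 K/W
R_total = 1.838 K/W
Q = ΔT/R_total = 22/1.838

q′ ≈ 12 W/m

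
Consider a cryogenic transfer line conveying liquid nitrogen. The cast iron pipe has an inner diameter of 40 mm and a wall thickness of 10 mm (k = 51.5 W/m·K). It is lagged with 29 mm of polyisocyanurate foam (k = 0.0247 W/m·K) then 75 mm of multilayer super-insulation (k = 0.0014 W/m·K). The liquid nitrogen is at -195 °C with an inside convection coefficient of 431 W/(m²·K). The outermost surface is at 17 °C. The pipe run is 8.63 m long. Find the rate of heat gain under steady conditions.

Cylindrical conduction, so R = ln(r₂/r₁)/(2πkL) per layer, in series:
R_inner film = 1/(h_i·2πr₁L) = 1/(431×2π×0.02×8.63) = 0.002139 K/W
R_cast iron pipe wall = ln(30/20)/(2π×51.5×8.63) = 1.452×10^-4 K/W
R_polyisocyanurate foam = ln(59/30)/(2π×0.0247×8.63) = 0.505 K/W
R_multilayer super-insulation = ln(134/59)/(2π×0.0014×8.63) = 10.81 K/W
R_total = 11.31 K/W
Q = ΔT/R_total = 212/11.31

Q ≈ 18.7 W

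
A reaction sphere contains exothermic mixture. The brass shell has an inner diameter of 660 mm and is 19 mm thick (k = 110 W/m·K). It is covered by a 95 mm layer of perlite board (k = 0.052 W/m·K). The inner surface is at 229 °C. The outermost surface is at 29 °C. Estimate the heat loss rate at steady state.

For a spherical shell R = (1/r₁ − 1/r₂)/(4πk); film R = 1/(h·4πr²). In series:
R_brass shell = (1/0.33 − 1/0.349)/(4π×110) = 1.193×10^-4 K/W
R_perlite board = (1/0.349 − 1/0.444)/(4π×0.052) = 0.9382 K/W
R_total = 0.9383 K/W
Q = ΔT/R_total = 200/0.9383

Q ≈ 213 W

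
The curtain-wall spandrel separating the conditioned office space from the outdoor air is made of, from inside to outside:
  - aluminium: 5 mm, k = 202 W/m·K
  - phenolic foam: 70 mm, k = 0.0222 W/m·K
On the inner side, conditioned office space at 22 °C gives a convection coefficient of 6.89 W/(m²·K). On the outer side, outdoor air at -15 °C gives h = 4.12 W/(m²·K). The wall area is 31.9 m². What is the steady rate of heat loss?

Q ≈ 333 W

Thermal resistances in series:
R_inner film = 1/(h_i·A) = 1/(6.89×31.9) = 0.00455 K/W
R_aluminium = L/(kA) = 0.005/(202×31.9) = 7.759×10^-7 K/W
R_phenolic foam = L/(kA) = 0.07/(0.0222×31.9) = 0.09884 K/W
R_outer film = 1/(h_o·A) = 1/(4.12×31.9) = 0.007609 K/W
R_total = 0.111 K/W
Q = ΔT / R_total = 37 / 0.111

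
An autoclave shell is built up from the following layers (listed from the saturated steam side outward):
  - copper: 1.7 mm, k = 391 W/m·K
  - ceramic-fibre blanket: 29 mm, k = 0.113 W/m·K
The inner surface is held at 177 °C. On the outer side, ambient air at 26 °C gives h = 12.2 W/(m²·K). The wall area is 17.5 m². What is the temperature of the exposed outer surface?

T ≈ 62.6 °C

Series thermal resistances:
R_copper = L/(kA) = 0.0017/(391×17.5) = 2.484×10^-7 K/W
R_ceramic-fibre blanket = L/(kA) = 0.029/(0.113×17.5) = 0.01466 K/W
R_outer film = 1/(h_o·A) = 1/(12.2×17.5) = 0.004684 K/W
R_total = 0.01935 K/W;  Q = ΔT/R_total = 151/0.01935 = 7804 W
T_interface = T_inner − Q·ΣR(inner→interface) = 177 − 7800×0.01467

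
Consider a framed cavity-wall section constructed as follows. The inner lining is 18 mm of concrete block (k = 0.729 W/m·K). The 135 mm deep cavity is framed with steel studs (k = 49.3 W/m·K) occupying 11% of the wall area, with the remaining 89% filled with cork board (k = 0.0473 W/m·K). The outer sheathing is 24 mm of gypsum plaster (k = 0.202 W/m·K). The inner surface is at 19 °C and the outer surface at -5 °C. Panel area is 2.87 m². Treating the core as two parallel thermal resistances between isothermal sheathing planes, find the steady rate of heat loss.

Sheathing layers in series; stud and cavity paths in parallel between them.
R_inner = 0.018/(0.729×2.87) = 0.008603 K/W
R_stud  = 0.135/(49.3×0.11×2.87) = 0.008674 K/W
R_cav   = 0.135/(0.0473×0.89×2.87) = 1.117 K/W
1/R_core = 1/R_stud + 1/R_cav → R_core = 0.008607 K/W
R_outer = 0.024/(0.202×2.87) = 0.0414 K/W
R_total = 0.05861 K/W
Q = ΔT/R_total = 24/0.05861

Q ≈ 409 W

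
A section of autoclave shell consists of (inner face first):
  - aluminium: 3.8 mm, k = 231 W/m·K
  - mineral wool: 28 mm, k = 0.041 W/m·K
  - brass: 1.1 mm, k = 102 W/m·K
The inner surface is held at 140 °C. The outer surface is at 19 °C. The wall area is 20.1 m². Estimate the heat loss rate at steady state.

Model the wall as resistances in series:
R_aluminium = L/(kA) = 0.0038/(231×20.1) = 8.184×10^-7 K/W
R_mineral wool = L/(kA) = 0.028/(0.041×20.1) = 0.03398 K/W
R_brass = L/(kA) = 0.0011/(102×20.1) = 5.365×10^-7 K/W
R_total = 0.03398 K/W
Q = ΔT / R_total = 121 / 0.03398

Q ≈ 3560 W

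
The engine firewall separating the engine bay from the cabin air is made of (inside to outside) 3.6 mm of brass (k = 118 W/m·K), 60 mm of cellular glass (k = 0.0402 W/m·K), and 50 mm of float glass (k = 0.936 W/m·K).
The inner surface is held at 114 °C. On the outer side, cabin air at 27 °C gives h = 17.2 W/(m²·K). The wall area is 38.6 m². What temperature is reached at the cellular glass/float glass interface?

Treating each layer as a thermal resistance in series:
R_brass = L/(kA) = 0.0036/(118×38.6) = 7.904×10^-7 K/W
R_cellular glass = L/(kA) = 0.06/(0.0402×38.6) = 0.03867 K/W
R_float glass = L/(kA) = 0.05/(0.936×38.6) = 0.001384 K/W
R_outer film = 1/(h_o·A) = 1/(17.2×38.6) = 0.001506 K/W
R_total = 0.04156 K/W;  Q = ΔT/R_total = 87/0.04156 = 2093 W
T_interface = T_inner − Q·ΣR(inner→interface) = 114 − 2090×0.03867

T ≈ 33.1 °C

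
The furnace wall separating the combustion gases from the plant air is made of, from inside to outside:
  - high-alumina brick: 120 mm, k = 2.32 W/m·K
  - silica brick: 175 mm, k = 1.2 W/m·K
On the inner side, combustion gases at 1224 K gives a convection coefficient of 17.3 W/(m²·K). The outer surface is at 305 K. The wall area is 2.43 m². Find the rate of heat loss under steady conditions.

Thermal resistances in series:
R_inner film = 1/(h_i·A) = 1/(17.3×2.43) = 0.02379 K/W
R_high-alumina brick = L/(kA) = 0.12/(2.32×2.43) = 0.02129 K/W
R_silica brick = L/(kA) = 0.175/(1.2×2.43) = 0.06001 K/W
R_total = 0.1051 K/W
Q = ΔT / R_total = 919 / 0.1051

Q ≈ 8750 W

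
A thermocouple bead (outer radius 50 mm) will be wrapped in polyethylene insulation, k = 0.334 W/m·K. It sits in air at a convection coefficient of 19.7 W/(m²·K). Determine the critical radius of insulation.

For a sphere r_cr = 2k/h = 2×0.334/19.7
r_cr = 33.9 mm; since the bare radius (50 mm) is above r_cr, any added insulation will reduce heat loss.

r_cr ≈ 33.9 mm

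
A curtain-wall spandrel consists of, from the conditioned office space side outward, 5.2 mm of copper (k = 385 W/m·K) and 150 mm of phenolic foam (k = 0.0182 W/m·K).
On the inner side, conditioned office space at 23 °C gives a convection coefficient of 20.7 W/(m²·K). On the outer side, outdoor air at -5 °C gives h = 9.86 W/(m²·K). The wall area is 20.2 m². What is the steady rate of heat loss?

Series thermal resistances:
R_inner film = 1/(h_i·A) = 1/(20.7×20.2) = 0.002392 K/W
R_copper = L/(kA) = 0.0052/(385×20.2) = 6.686×10^-7 K/W
R_phenolic foam = L/(kA) = 0.15/(0.0182×20.2) = 0.408 K/W
R_outer film = 1/(h_o·A) = 1/(9.86×20.2) = 0.005021 K/W
R_total = 0.4154 K/W
Q = ΔT / R_total = 28 / 0.4154

Q ≈ 67.4 W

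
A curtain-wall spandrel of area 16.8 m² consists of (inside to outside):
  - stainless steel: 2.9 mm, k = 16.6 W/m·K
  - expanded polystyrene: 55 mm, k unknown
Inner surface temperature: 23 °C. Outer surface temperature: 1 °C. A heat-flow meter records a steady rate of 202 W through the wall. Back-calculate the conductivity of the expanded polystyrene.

Treating each layer as a thermal resistance in series:
R_stainless steel = L/(kA) = 0.0029/(16.6×16.8) = 1.04×10^-5 K/W
Sum of known resistances R_other = 1.04×10^-5 K/W
Total R = ΔT/Q = 22/202 = 0.1089 K/W
R_expanded polystyrene = R_total − R_other = 0.1089 K/W
k = L/(R·A) = 0.055/(0.1089×16.8)

k ≈ 0.0301 W/(m·K)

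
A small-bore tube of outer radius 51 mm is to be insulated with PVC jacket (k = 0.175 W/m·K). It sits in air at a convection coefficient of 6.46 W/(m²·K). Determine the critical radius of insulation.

r_cr ≈ 27.1 mm

For a cylinder r_cr = k/h = 0.175/6.46
r_cr = 27.1 mm; since the bare radius (51 mm) is above r_cr, any added insulation will reduce heat loss.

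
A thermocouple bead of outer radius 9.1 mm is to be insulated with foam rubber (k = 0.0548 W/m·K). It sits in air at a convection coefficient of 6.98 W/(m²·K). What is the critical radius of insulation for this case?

For a sphere r_cr = 2k/h = 2×0.0548/6.98
r_cr = 15.7 mm; since the bare radius (9.1 mm) is below r_cr, adding a thin layer of insulation will *increase* heat loss.

r_cr ≈ 15.7 mm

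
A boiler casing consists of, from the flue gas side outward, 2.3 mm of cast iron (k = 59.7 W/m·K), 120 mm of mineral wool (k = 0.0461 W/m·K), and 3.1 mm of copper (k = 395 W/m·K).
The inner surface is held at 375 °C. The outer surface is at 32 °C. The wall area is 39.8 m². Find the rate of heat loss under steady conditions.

Q ≈ 5240 W

Treating each layer as a thermal resistance in series:
R_cast iron = L/(kA) = 0.0023/(59.7×39.8) = 9.68×10^-7 K/W
R_mineral wool = L/(kA) = 0.12/(0.0461×39.8) = 0.0654 K/W
R_copper = L/(kA) = 0.0031/(395×39.8) = 1.972×10^-7 K/W
R_total = 0.0654 K/W
Q = ΔT / R_total = 343 / 0.0654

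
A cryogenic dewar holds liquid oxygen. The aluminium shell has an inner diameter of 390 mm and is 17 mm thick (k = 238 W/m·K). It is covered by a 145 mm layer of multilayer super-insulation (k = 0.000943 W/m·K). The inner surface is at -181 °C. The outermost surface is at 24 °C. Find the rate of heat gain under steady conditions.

Q ≈ 1.27 W

Spherical conduction: R = (1/r_in − 1/r_out)/(4πk) per layer; series-sum.
R_aluminium shell = (1/0.195 − 1/0.212)/(4π×238) = 1.375×10^-4 K/W
R_multilayer super-insulation = (1/0.212 − 1/0.357)/(4π×0.000943) = 161.7 K/W
R_total = 161.7 K/W
Q = ΔT/R_total = 205/161.7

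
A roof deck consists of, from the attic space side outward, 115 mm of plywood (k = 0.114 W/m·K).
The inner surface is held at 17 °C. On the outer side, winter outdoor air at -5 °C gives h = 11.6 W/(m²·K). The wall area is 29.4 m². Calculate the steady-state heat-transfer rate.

Q ≈ 591 W

Using the resistance-network approach (series):
R_plywood = L/(kA) = 0.115/(0.114×29.4) = 0.03431 K/W
R_outer film = 1/(h_o·A) = 1/(11.6×29.4) = 0.002932 K/W
R_total = 0.03724 K/W
Q = ΔT / R_total = 22 / 0.03724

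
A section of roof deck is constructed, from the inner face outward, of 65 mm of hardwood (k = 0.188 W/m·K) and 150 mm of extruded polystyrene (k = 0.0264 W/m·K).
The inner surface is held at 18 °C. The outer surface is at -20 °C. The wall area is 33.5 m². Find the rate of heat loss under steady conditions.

Using the resistance-network approach (series):
R_hardwood = L/(kA) = 0.065/(0.188×33.5) = 0.01032 K/W
R_extruded polystyrene = L/(kA) = 0.15/(0.0264×33.5) = 0.1696 K/W
R_total = 0.1799 K/W
Q = ΔT / R_total = 38 / 0.1799

Q ≈ 211 W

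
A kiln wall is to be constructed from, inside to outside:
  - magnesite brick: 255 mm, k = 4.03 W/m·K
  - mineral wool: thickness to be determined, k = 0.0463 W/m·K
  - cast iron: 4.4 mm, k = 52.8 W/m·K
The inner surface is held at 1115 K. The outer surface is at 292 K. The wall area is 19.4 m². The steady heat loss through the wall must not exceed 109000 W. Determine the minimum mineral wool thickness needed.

L ≈ 3.85 mm

Series thermal resistances:
R_magnesite brick = L/(kA) = 0.255/(4.03×19.4) = 0.003262 K/W
R_cast iron = L/(kA) = 0.0044/(52.8×19.4) = 4.296×10^-6 K/W
Sum of the known resistances R_other = 0.003266 K/W
Required total resistance R_tot = ΔT/Q_allow = 823/109000 = 0.00755 K/W
R_mineral wool = R_tot − R_other = 0.004285 K/W
L = R·k·A = 0.004285×0.0463×19.4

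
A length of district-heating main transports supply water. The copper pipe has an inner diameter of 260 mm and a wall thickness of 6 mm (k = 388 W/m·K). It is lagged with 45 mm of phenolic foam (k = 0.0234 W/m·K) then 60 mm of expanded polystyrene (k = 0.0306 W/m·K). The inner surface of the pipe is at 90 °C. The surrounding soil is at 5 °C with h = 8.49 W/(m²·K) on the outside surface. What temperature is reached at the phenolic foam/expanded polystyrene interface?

T ≈ 42.9 °C

Treating each annulus and film as a series resistance:
R_copper pipe wall = ln(136/130)/(2π×388×1) = 1.851×10^-5 K/W
R_phenolic foam = ln(181/136)/(2π×0.0234×1) = 1.944 K/W
R_expanded polystyrene = ln(241/181)/(2π×0.0306×1) = 1.489 K/W
R_outer film = 1/(h_o·2πr_oL) = 1/(8.49×2π×0.241×1) = 0.07778 K/W
R_total = 3.511 K/W
Q = ΔT/R_total = 85/3.511
Q = 24.2 W/m
T_interface = T_inner − Q·ΣR(inner→interface) = 90 − 24.2×1.944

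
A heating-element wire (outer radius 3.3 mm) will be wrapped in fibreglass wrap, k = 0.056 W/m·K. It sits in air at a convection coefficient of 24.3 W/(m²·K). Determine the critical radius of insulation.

For a cylinder r_cr = k/h = 0.056/24.3
r_cr = 2.3 mm; since the bare radius (3.3 mm) is above r_cr, any added insulation will reduce heat loss.

r_cr ≈ 2.3 mm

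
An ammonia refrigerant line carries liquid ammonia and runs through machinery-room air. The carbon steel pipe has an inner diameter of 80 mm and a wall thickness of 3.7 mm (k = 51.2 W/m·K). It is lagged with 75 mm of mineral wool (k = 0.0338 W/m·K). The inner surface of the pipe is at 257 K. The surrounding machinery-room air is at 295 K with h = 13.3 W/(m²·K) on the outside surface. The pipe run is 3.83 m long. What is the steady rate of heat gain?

Per-layer cylindrical resistances, series-summed:
R_carbon steel pipe wall = ln(43.7/40)/(2π×51.2×3.83) = 7.18×10^-5 K/W
R_mineral wool = ln(118.7/43.7)/(2π×0.0338×3.83) = 1.229 K/W
R_outer film = 1/(h_o·2πr_oL) = 1/(13.3×2π×0.1187×3.83) = 0.02632 K/W
R_total = 1.255 K/W
Q = ΔT/R_total = 38/1.255

Q ≈ 30.3 W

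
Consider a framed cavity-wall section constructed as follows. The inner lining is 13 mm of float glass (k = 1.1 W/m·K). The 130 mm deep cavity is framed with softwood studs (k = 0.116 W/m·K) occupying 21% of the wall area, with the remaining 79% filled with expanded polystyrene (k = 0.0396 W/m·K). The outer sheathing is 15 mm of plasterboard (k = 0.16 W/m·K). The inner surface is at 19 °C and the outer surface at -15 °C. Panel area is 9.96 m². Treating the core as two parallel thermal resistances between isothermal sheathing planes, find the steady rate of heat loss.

Sheathing layers in series; stud and cavity paths in parallel between them.
R_inner = 0.013/(1.1×9.96) = 0.001187 K/W
R_stud  = 0.13/(0.116×0.21×9.96) = 0.5358 K/W
R_cav   = 0.13/(0.0396×0.79×9.96) = 0.4172 K/W
1/R_core = 1/R_stud + 1/R_cav → R_core = 0.2346 K/W
R_outer = 0.015/(0.16×9.96) = 0.009413 K/W
R_total = 0.2452 K/W
Q = ΔT/R_total = 34/0.2452

Q ≈ 139 W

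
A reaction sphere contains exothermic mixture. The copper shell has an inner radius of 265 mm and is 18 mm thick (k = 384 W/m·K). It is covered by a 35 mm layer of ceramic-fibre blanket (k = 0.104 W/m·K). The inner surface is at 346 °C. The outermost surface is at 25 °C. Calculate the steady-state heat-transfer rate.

Q ≈ 1080 W

Spherical conduction: R = (1/r_in − 1/r_out)/(4πk) per layer; series-sum.
R_copper shell = (1/0.265 − 1/0.283)/(4π×384) = 4.974×10^-5 K/W
R_ceramic-fibre blanket = (1/0.283 − 1/0.318)/(4π×0.104) = 0.2976 K/W
R_total = 0.2976 K/W
Q = ΔT/R_total = 321/0.2976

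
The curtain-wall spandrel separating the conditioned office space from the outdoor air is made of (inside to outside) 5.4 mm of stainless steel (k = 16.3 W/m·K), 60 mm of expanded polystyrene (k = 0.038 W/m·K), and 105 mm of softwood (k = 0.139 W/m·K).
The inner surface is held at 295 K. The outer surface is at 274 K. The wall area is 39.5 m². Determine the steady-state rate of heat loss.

Q ≈ 355 W

Series thermal resistances:
R_stainless steel = L/(kA) = 0.0054/(16.3×39.5) = 8.387×10^-6 K/W
R_expanded polystyrene = L/(kA) = 0.06/(0.038×39.5) = 0.03997 K/W
R_softwood = L/(kA) = 0.105/(0.139×39.5) = 0.01912 K/W
R_total = 0.05911 K/W
Q = ΔT / R_total = 21 / 0.05911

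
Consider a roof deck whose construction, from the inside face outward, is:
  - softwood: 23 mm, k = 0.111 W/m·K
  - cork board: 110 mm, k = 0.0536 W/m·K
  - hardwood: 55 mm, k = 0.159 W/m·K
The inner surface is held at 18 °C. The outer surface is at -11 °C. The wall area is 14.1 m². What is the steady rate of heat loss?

Q ≈ 157 W

Series thermal resistances:
R_softwood = L/(kA) = 0.023/(0.111×14.1) = 0.0147 K/W
R_cork board = L/(kA) = 0.11/(0.0536×14.1) = 0.1455 K/W
R_hardwood = L/(kA) = 0.055/(0.159×14.1) = 0.02453 K/W
R_total = 0.1848 K/W
Q = ΔT / R_total = 29 / 0.1848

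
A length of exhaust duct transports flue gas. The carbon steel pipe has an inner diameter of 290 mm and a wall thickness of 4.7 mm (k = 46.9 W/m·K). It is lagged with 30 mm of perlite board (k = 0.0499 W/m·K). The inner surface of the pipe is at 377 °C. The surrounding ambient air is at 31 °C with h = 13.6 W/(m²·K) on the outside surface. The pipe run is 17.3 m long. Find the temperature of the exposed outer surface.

T ≈ 65.8 °C

Per-layer cylindrical resistances, series-summed:
R_carbon steel pipe wall = ln(149.7/145)/(2π×46.9×17.3) = 6.257×10^-6 K/W
R_perlite board = ln(179.7/149.7)/(2π×0.0499×17.3) = 0.03367 K/W
R_outer film = 1/(h_o·2πr_oL) = 1/(13.6×2π×0.1797×17.3) = 0.003764 K/W
R_total = 0.03745 K/W
Q = ΔT/R_total = 346/0.03745
Q = 9240 W
T_interface = T_inner − Q·ΣR(inner→interface) = 377 − 9240×0.03368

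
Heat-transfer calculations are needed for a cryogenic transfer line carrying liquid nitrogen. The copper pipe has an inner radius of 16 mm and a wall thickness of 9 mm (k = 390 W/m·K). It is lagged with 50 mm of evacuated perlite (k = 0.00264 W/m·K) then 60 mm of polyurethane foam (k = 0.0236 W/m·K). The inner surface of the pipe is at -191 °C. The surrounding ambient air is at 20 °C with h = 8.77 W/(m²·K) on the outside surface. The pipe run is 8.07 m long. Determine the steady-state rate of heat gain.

For a radial system each layer contributes R = ln(r_out/r_in)/(2πkL); films add R = 1/(hA).
R_copper pipe wall = ln(25/16)/(2π×390×8.07) = 2.257×10^-5 K/W
R_evacuated perlite = ln(75/25)/(2π×0.00264×8.07) = 8.207 K/W
R_polyurethane foam = ln(135/75)/(2π×0.0236×8.07) = 0.4912 K/W
R_outer film = 1/(h_o·2πr_oL) = 1/(8.77×2π×0.135×8.07) = 0.01666 K/W
R_total = 8.715 K/W
Q = ΔT/R_total = 211/8.715

Q ≈ 24.2 W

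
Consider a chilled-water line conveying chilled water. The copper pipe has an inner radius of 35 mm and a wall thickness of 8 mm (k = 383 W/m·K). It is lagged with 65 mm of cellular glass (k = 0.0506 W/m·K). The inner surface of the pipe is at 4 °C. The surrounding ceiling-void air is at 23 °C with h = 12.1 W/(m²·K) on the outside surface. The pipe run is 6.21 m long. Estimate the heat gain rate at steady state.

Q ≈ 39.1 W

Radial resistances (cylindrical: R_cond = ln(r_o/r_i)/(2πkL), R_conv = 1/(h·2πrL)):
R_copper pipe wall = ln(43/35)/(2π×383×6.21) = 1.377×10^-5 K/W
R_cellular glass = ln(108/43)/(2π×0.0506×6.21) = 0.4665 K/W
R_outer film = 1/(h_o·2πr_oL) = 1/(12.1×2π×0.108×6.21) = 0.01961 K/W
R_total = 0.4861 K/W
Q = ΔT/R_total = 19/0.4861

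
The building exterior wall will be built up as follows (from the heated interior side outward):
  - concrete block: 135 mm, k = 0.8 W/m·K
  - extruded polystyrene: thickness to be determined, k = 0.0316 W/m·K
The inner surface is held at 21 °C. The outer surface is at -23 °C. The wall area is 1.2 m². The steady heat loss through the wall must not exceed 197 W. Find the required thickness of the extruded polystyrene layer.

Model the wall as resistances in series:
R_concrete block = L/(kA) = 0.135/(0.8×1.2) = 0.1406 K/W
Sum of the known resistances R_other = 0.1406 K/W
Required total resistance R_tot = ΔT/Q_allow = 44/197 = 0.2234 K/W
R_extruded polystyrene = R_tot − R_other = 0.08273 K/W
L = R·k·A = 0.08273×0.0316×1.2

L ≈ 3.14 mm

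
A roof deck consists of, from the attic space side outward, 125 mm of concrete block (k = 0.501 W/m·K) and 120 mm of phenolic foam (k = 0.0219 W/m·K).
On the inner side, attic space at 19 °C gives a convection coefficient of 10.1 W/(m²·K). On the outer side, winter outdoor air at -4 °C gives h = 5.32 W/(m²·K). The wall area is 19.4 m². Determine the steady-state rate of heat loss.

Thermal resistances in series:
R_inner film = 1/(h_i·A) = 1/(10.1×19.4) = 0.005104 K/W
R_concrete block = L/(kA) = 0.125/(0.501×19.4) = 0.01286 K/W
R_phenolic foam = L/(kA) = 0.12/(0.0219×19.4) = 0.2824 K/W
R_outer film = 1/(h_o·A) = 1/(5.32×19.4) = 0.009689 K/W
R_total = 0.3101 K/W
Q = ΔT / R_total = 23 / 0.3101

Q ≈ 74.2 W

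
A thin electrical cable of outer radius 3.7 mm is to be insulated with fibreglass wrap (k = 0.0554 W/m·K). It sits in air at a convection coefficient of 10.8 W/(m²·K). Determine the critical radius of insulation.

r_cr ≈ 5.13 mm

For a cylinder r_cr = k/h = 0.0554/10.8
r_cr = 5.13 mm; since the bare radius (3.7 mm) is below r_cr, adding a thin layer of insulation will *increase* heat loss.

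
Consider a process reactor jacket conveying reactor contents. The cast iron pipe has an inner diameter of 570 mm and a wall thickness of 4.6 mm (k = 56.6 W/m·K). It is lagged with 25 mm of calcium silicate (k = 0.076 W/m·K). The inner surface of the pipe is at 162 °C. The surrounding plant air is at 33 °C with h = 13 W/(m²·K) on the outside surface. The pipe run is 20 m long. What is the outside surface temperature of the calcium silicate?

Treating each annulus and film as a series resistance:
R_cast iron pipe wall = ln(289.6/285)/(2π×56.6×20) = 2.251×10^-6 K/W
R_calcium silicate = ln(314.6/289.6)/(2π×0.076×20) = 0.00867 K/W
R_outer film = 1/(h_o·2πr_oL) = 1/(13×2π×0.3146×20) = 0.001946 K/W
R_total = 0.01062 K/W
Q = ΔT/R_total = 129/0.01062
Q = 12100 W
T_interface = T_inner − Q·ΣR(inner→interface) = 162 − 12100×0.008672

T ≈ 56.6 °C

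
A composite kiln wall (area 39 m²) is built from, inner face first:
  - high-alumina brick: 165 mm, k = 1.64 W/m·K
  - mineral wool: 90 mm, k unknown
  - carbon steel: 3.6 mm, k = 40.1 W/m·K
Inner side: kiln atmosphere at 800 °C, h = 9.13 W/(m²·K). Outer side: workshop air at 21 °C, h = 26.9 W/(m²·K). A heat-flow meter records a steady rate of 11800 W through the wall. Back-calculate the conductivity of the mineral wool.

Thermal resistances in series:
R_inner film = 1/(h_i·A) = 1/(9.13×39) = 0.002808 K/W
R_high-alumina brick = L/(kA) = 0.165/(1.64×39) = 0.00258 K/W
R_carbon steel = L/(kA) = 0.0036/(40.1×39) = 2.302×10^-6 K/W
R_outer film = 1/(h_o·A) = 1/(26.9×39) = 9.532×10^-4 K/W
Sum of known resistances R_other = 0.006344 K/W
Total R = ΔT/Q = 779/11800 = 0.06602 K/W
R_mineral wool = R_total − R_other = 0.05967 K/W
k = L/(R·A) = 0.09/(0.05967×39)

k ≈ 0.0387 W/(m·K)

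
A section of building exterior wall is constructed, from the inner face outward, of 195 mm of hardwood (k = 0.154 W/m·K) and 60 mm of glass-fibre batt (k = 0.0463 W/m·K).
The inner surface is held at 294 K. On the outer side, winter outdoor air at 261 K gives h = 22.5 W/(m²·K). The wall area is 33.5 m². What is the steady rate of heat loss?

Using the resistance-network approach (series):
R_hardwood = L/(kA) = 0.195/(0.154×33.5) = 0.0378 K/W
R_glass-fibre batt = L/(kA) = 0.06/(0.0463×33.5) = 0.03868 K/W
R_outer film = 1/(h_o·A) = 1/(22.5×33.5) = 0.001327 K/W
R_total = 0.07781 K/W
Q = ΔT / R_total = 33 / 0.07781

Q ≈ 424 W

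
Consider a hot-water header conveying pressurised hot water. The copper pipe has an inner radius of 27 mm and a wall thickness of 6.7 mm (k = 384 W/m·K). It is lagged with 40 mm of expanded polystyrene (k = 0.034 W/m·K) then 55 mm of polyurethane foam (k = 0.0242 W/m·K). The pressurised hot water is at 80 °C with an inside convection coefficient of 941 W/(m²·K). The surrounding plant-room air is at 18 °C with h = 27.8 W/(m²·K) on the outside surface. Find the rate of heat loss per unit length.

q′ ≈ 8.4 W/m

Per-layer cylindrical resistances, series-summed:
R_inner film = 1/(h_i·2πr₁L) = 1/(941×2π×0.027×1) = 0.006264 K/W
R_copper pipe wall = ln(33.7/27)/(2π×384×1) = 9.187×10^-5 K/W
R_expanded polystyrene = ln(73.7/33.7)/(2π×0.034×1) = 3.663 K/W
R_polyurethane foam = ln(128.7/73.7)/(2π×0.0242×1) = 3.666 K/W
R_outer film = 1/(h_o·2πr_oL) = 1/(27.8×2π×0.1287×1) = 0.04448 K/W
R_total = 7.38 K/W
Q = ΔT/R_total = 62/7.38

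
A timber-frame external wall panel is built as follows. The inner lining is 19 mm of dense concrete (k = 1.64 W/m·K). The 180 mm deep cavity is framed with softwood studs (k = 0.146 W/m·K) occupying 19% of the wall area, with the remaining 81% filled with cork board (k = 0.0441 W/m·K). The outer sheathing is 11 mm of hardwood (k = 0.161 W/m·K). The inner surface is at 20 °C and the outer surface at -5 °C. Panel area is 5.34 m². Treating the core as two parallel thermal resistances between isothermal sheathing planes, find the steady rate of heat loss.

Q ≈ 45.8 W

Sheathing layers in series; stud and cavity paths in parallel between them.
R_inner = 0.019/(1.64×5.34) = 0.00217 K/W
R_stud  = 0.18/(0.146×0.19×5.34) = 1.215 K/W
R_cav   = 0.18/(0.0441×0.81×5.34) = 0.9436 K/W
1/R_core = 1/R_stud + 1/R_cav → R_core = 0.5312 K/W
R_outer = 0.011/(0.161×5.34) = 0.01279 K/W
R_total = 0.5461 K/W
Q = ΔT/R_total = 25/0.5461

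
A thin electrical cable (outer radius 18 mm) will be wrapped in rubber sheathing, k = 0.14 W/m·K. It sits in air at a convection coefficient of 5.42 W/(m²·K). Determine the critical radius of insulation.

r_cr ≈ 25.8 mm

For a cylinder r_cr = k/h = 0.14/5.42
r_cr = 25.8 mm; since the bare radius (18 mm) is below r_cr, adding a thin layer of insulation will *increase* heat loss.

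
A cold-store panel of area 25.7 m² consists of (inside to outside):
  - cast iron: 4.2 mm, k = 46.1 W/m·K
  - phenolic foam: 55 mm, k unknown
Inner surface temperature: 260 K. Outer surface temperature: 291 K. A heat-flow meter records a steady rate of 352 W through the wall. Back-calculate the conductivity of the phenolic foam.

Treating each layer as a thermal resistance in series:
R_cast iron = L/(kA) = 0.0042/(46.1×25.7) = 3.545×10^-6 K/W
Sum of known resistances R_other = 3.545×10^-6 K/W
Total R = ΔT/Q = 31/352 = 0.08807 K/W
R_phenolic foam = R_total − R_other = 0.08806 K/W
k = L/(R·A) = 0.055/(0.08806×25.7)

k ≈ 0.0243 W/(m·K)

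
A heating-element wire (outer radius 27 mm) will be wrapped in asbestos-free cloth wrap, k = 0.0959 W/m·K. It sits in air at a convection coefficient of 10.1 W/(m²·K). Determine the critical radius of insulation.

For a cylinder r_cr = k/h = 0.0959/10.1
r_cr = 9.5 mm; since the bare radius (27 mm) is above r_cr, any added insulation will reduce heat loss.

r_cr ≈ 9.5 mm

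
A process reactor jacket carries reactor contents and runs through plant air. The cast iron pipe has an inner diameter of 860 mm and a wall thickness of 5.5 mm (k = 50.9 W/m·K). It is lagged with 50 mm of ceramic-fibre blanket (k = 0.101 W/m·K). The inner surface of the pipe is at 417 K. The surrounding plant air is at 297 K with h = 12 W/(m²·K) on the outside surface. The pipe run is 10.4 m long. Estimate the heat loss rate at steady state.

Q ≈ 6280 W

Per-layer cylindrical resistances, series-summed:
R_cast iron pipe wall = ln(435.5/430)/(2π×50.9×10.4) = 3.821×10^-6 K/W
R_ceramic-fibre blanket = ln(485.5/435.5)/(2π×0.101×10.4) = 0.01647 K/W
R_outer film = 1/(h_o·2πr_oL) = 1/(12×2π×0.4855×10.4) = 0.002627 K/W
R_total = 0.0191 K/W
Q = ΔT/R_total = 120/0.0191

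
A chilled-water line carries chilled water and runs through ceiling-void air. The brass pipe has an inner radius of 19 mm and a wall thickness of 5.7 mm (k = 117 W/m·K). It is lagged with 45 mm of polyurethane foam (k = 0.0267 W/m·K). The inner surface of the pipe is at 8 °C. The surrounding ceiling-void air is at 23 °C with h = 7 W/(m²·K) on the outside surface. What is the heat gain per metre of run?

Cylindrical conduction, so R = ln(r₂/r₁)/(2πkL) per layer, in series:
R_brass pipe wall = ln(24.7/19)/(2π×117×1) = 3.569×10^-4 K/W
R_polyurethane foam = ln(69.7/24.7)/(2π×0.0267×1) = 6.184 K/W
R_outer film = 1/(h_o·2πr_oL) = 1/(7×2π×0.0697×1) = 0.3262 K/W
R_total = 6.51 K/W
Q = ΔT/R_total = 15/6.51

q′ ≈ 2.3 W/m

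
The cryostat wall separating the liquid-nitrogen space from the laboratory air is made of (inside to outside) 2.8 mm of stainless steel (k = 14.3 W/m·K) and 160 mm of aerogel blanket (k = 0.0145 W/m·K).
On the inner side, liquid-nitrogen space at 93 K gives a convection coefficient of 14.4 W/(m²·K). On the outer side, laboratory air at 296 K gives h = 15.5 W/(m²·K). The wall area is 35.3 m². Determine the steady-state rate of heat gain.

Q ≈ 642 W

Series thermal resistances:
R_inner film = 1/(h_i·A) = 1/(14.4×35.3) = 0.001967 K/W
R_stainless steel = L/(kA) = 0.0028/(14.3×35.3) = 5.547×10^-6 K/W
R_aerogel blanket = L/(kA) = 0.16/(0.0145×35.3) = 0.3126 K/W
R_outer film = 1/(h_o·A) = 1/(15.5×35.3) = 0.001828 K/W
R_total = 0.3164 K/W
Q = ΔT / R_total = 203 / 0.3164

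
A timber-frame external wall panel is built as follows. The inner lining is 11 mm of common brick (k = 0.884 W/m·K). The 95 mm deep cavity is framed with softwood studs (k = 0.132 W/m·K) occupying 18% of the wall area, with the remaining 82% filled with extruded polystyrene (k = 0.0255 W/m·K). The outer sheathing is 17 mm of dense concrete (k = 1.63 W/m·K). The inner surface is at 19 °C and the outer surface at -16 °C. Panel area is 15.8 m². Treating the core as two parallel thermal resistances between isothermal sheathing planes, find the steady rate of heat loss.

Sheathing layers in series; stud and cavity paths in parallel between them.
R_inner = 0.011/(0.884×15.8) = 7.876×10^-4 K/W
R_stud  = 0.095/(0.132×0.18×15.8) = 0.2531 K/W
R_cav   = 0.095/(0.0255×0.82×15.8) = 0.2875 K/W
1/R_core = 1/R_stud + 1/R_cav → R_core = 0.1346 K/W
R_outer = 0.017/(1.63×15.8) = 6.601×10^-4 K/W
R_total = 0.136 K/W
Q = ΔT/R_total = 35/0.136

Q ≈ 257 W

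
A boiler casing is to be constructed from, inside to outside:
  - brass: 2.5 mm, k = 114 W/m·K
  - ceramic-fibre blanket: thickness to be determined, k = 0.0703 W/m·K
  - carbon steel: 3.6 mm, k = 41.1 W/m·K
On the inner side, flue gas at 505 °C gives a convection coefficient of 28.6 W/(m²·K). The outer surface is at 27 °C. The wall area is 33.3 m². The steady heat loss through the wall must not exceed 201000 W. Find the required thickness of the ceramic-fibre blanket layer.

L ≈ 3.1 mm

Treating each layer as a thermal resistance in series:
R_inner film = 1/(h_i·A) = 1/(28.6×33.3) = 0.00105 K/W
R_brass = L/(kA) = 0.0025/(114×33.3) = 6.586×10^-7 K/W
R_carbon steel = L/(kA) = 0.0036/(41.1×33.3) = 2.63×10^-6 K/W
Sum of the known resistances R_other = 0.001053 K/W
Required total resistance R_tot = ΔT/Q_allow = 478/201000 = 0.002378 K/W
R_ceramic-fibre blanket = R_tot − R_other = 0.001325 K/W
L = R·k·A = 0.001325×0.0703×33.3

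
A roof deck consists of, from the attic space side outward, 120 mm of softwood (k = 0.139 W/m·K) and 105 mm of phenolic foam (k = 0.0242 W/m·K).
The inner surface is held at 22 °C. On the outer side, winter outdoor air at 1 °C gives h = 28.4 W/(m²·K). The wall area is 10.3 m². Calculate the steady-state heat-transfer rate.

Treating each layer as a thermal resistance in series:
R_softwood = L/(kA) = 0.12/(0.139×10.3) = 0.08382 K/W
R_phenolic foam = L/(kA) = 0.105/(0.0242×10.3) = 0.4212 K/W
R_outer film = 1/(h_o·A) = 1/(28.4×10.3) = 0.003419 K/W
R_total = 0.5085 K/W
Q = ΔT / R_total = 21 / 0.5085

Q ≈ 41.3 W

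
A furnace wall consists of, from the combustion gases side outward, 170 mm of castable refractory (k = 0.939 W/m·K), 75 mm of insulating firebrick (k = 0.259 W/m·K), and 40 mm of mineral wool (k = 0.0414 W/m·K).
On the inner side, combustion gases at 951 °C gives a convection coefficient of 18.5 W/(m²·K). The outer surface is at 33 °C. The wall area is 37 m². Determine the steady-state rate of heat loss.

Q ≈ 22800 W

Using the resistance-network approach (series):
R_inner film = 1/(h_i·A) = 1/(18.5×37) = 0.001461 K/W
R_castable refractory = L/(kA) = 0.17/(0.939×37) = 0.004893 K/W
R_insulating firebrick = L/(kA) = 0.075/(0.259×37) = 0.007826 K/W
R_mineral wool = L/(kA) = 0.04/(0.0414×37) = 0.02611 K/W
R_total = 0.04029 K/W
Q = ΔT / R_total = 918 / 0.04029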